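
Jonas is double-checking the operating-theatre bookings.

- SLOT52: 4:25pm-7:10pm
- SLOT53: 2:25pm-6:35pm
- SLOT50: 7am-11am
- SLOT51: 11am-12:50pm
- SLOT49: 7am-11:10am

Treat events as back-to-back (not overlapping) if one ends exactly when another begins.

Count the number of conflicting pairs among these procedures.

Sorted by start: SLOT49, SLOT50, SLOT51, SLOT53, SLOT52.
SLOT50 starts before SLOT49 ends → SLOT49 and SLOT50 overlap.
SLOT51 starts before SLOT49 ends → SLOT49 and SLOT51 overlap.
SLOT53 starts after SLOT49 ends — done with SLOT49.
SLOT51 starts exactly when SLOT50 ends (back-to-back, no overlap) — done with SLOT50.
SLOT53 starts after SLOT51 ends — done with SLOT51.
SLOT52 starts before SLOT53 ends → SLOT53 and SLOT52 overlap.
Overlapping pairs: SLOT49 & SLOT50, SLOT49 & SLOT51, SLOT52 & SLOT53 — 3 in total.

3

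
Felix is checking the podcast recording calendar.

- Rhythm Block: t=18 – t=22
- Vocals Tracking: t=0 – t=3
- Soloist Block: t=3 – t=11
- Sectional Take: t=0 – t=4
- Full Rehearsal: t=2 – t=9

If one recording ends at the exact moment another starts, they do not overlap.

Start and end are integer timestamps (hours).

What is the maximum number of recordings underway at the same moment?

3

Sweep the timeline, counting +1 at each start and −1 at each end (ends before starts at a tie):
t=0 start Sectional Take → 1
t=0 start Vocals Tracking → 2
t=2 start Full Rehearsal → 3
t=3 end Vocals Tracking → 2
t=3 start Soloist Block → 3
t=4 end Sectional Take → 2
t=9 end Full Rehearsal → 1
t=11 end Soloist Block → 0
t=18 start Rhythm Block → 1
t=22 end Rhythm Block → 0
Peak is 3, at t=2 (Full Rehearsal, Sectional Take, Vocals Tracking).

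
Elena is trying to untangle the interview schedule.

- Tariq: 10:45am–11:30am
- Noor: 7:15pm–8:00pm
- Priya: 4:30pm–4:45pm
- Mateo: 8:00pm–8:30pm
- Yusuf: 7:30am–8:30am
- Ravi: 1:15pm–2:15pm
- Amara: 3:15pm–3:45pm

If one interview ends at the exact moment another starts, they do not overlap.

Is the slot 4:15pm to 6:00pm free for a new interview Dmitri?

No — it overlaps Priya

Yusuf: ends 8:30am at or before Dmitri starts 4:15pm → clear.
Tariq: ends 11:30am at or before Dmitri starts 4:15pm → clear.
Ravi: ends 2:15pm at or before Dmitri starts 4:15pm → clear.
Amara: ends 3:45pm at or before Dmitri starts 4:15pm → clear.
Priya: starts 4:30pm before Dmitri ends 6:00pm, and ends 4:45pm after Dmitri starts 4:15pm → overlap.
Noor: starts 7:15pm at or after Dmitri ends 6:00pm → clear.
Mateo: starts 8:00pm at or after Dmitri ends 6:00pm → clear.
Dmitri overlaps Priya.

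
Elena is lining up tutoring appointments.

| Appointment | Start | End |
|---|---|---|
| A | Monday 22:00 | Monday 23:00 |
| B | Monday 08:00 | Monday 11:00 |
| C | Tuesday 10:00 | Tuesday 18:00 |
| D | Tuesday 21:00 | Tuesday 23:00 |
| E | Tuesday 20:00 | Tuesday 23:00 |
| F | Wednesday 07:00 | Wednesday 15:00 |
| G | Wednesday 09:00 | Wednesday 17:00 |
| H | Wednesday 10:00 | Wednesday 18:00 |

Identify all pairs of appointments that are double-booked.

Check each pair: they overlap iff neither finishes before the other starts.
Sorted by start: B, A, C, E, D, F, G, H.
A starts after B ends; B is clear from here.
C starts after A ends; A is clear from here.
E starts after C ends; C is clear from here.
D starts before E ends → E and D overlap.
F starts after E ends; E is clear from here.
F starts after D ends; D is clear from here.
G starts before F ends → F and G overlap.
H starts before F ends → F and H overlap.
H starts before G ends → G and H overlap.

D & E, F & G, F & H, G & H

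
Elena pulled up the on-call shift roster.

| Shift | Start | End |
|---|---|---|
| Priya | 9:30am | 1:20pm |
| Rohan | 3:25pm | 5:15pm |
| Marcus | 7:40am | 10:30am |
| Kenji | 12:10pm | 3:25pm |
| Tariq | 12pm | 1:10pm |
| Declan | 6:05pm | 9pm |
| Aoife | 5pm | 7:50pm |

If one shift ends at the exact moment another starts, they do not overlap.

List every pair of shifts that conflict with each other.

Aoife & Declan, Aoife & Rohan, Kenji & Priya, Kenji & Tariq, Marcus & Priya, Priya & Tariq

Sorted by start: Marcus, Priya, Tariq, Kenji, Rohan, Aoife, Declan.
Priya starts before Marcus ends → Marcus and Priya overlap.
Tariq starts after Marcus ends; Marcus is clear from here.
Tariq starts before Priya ends → Priya and Tariq overlap.
Kenji starts before Priya ends → Priya and Kenji overlap.
Rohan starts after Priya ends; Priya is clear from here.
Kenji starts before Tariq ends → Tariq and Kenji overlap.
Rohan starts after Tariq ends; Tariq is clear from here.
Rohan starts exactly when Kenji ends (back-to-back, no overlap); Kenji is clear from here.
Aoife starts before Rohan ends → Rohan and Aoife overlap.
Declan starts after Rohan ends.
Declan starts before Aoife ends → Aoife and Declan overlap.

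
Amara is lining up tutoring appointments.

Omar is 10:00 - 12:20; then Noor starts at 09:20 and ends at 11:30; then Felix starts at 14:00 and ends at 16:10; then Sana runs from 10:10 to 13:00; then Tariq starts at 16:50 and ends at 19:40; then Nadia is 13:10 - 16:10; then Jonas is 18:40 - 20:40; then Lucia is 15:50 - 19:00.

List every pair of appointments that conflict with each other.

Two intervals overlap when each starts before the other ends.
Sorted by start: Noor, Omar, Sana, Nadia, Felix, Lucia, Tariq, Jonas.
Omar starts before Noor ends → Noor and Omar overlap.
Sana starts before Noor ends → Noor and Sana overlap.
Nadia starts after Noor ends, so nothing later overlaps Noor either.
Sana starts before Omar ends → Omar and Sana overlap.
Nadia starts after Omar ends, so nothing later overlaps Omar either.
Nadia starts after Sana ends, so nothing later overlaps Sana either.
Felix starts before Nadia ends → Nadia and Felix overlap.
Lucia starts before Nadia ends → Nadia and Lucia overlap.
Tariq starts after Nadia ends, so nothing later overlaps Nadia either.
Lucia starts before Felix ends → Felix and Lucia overlap.
Tariq starts after Felix ends, so nothing later overlaps Felix either.
Tariq starts before Lucia ends → Lucia and Tariq overlap.
Jonas starts before Lucia ends → Lucia and Jonas overlap.
Jonas starts before Tariq ends → Tariq and Jonas overlap.

Felix & Lucia, Felix & Nadia, Jonas & Lucia, Jonas & Tariq, Lucia & Nadia, Lucia & Tariq, Noor & Omar, Noor & Sana, Omar & Sana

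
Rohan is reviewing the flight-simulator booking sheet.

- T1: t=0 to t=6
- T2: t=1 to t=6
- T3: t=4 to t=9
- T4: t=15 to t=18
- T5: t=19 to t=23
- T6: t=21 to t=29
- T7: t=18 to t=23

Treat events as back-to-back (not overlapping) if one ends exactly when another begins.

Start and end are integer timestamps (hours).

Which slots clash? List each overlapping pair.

T1 & T2, T1 & T3, T2 & T3, T5 & T6, T5 & T7, T6 & T7

Sorted by start: T1, T2, T3, T4, T7, T5, T6.
T2 starts before T1 ends → T1 and T2 overlap.
T3 starts before T1 ends → T1 and T3 overlap.
T4 starts after T1 ends, so nothing later overlaps T1 either.
T3 starts before T2 ends → T2 and T3 overlap.
T4 starts after T2 ends, so nothing later overlaps T2 either.
T4 starts after T3 ends, so nothing later overlaps T3 either.
T7 starts exactly when T4 ends (back-to-back, no overlap), so nothing later overlaps T4 either.
T5 starts before T7 ends → T7 and T5 overlap.
T6 starts before T7 ends → T7 and T6 overlap.
T6 starts before T5 ends → T5 and T6 overlap.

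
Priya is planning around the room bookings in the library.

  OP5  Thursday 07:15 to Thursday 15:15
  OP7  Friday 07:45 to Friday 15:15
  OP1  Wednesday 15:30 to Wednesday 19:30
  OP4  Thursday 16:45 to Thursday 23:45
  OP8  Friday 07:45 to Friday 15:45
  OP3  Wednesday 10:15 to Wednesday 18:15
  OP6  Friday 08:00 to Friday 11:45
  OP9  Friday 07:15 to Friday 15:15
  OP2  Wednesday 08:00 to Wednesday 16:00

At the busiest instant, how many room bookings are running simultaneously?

Sweep the timeline, counting +1 at each start and −1 at each end (ends before starts at a tie):
Wednesday 08:00 start OP2 → 1
Wednesday 10:15 start OP3 → 2
Wednesday 15:30 start OP1 → 3
Wednesday 16:00 end OP2 → 2
Wednesday 18:15 end OP3 → 1
Wednesday 19:30 end OP1 → 0
Thursday 07:15 start OP5 → 1
Thursday 15:15 end OP5 → 0
Thursday 16:45 start OP4 → 1
Thursday 23:45 end OP4 → 0
Friday 07:15 start OP9 → 1
Friday 07:45 start OP7 → 2
Friday 07:45 start OP8 → 3
Friday 08:00 start OP6 → 4
Friday 11:45 end OP6 → 3
Friday 15:15 end OP7 → 2
Friday 15:15 end OP9 → 1
Friday 15:45 end OP8 → 0
Peak is 4, at Friday 08:00 (OP6, OP7, OP8, OP9).

4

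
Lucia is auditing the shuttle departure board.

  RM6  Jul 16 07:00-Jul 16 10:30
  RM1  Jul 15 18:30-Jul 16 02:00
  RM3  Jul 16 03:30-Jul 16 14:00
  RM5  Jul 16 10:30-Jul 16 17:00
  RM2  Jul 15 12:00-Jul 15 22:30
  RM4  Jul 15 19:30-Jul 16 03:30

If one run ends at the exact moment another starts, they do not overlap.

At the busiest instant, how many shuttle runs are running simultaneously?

Sort all start/end points and keep a running count:
Jul 15 12:00 start RM2 → 1
Jul 15 18:30 start RM1 → 2
Jul 15 19:30 start RM4 → 3
Jul 15 22:30 end RM2 → 2
Jul 16 02:00 end RM1 → 1
Jul 16 03:30 end RM4 → 0
Jul 16 03:30 start RM3 → 1
Jul 16 07:00 start RM6 → 2
Jul 16 10:30 end RM6 → 1
Jul 16 10:30 start RM5 → 2
Jul 16 14:00 end RM3 → 1
Jul 16 17:00 end RM5 → 0
Peak is 3, at Jul 15 19:30 (RM1, RM2, RM4).

3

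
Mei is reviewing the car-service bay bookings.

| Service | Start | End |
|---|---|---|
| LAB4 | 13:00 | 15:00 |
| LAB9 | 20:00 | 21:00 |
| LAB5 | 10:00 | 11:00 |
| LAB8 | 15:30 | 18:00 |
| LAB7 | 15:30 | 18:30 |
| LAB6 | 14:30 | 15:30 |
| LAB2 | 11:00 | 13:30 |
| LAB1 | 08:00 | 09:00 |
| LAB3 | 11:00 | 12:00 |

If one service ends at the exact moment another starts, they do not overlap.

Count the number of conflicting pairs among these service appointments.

Sorted by start: LAB1, LAB5, LAB2, LAB3, LAB4, LAB6, LAB7, LAB8, LAB9.
LAB5 starts after LAB1 ends, so LAB1 has no further overlaps.
LAB2 starts exactly when LAB5 ends (back-to-back, no overlap), so LAB5 has no further overlaps.
LAB3 starts before LAB2 ends → LAB2 and LAB3 overlap.
LAB4 starts before LAB2 ends → LAB2 and LAB4 overlap.
LAB6 starts after LAB2 ends, so LAB2 has no further overlaps.
LAB4 starts after LAB3 ends, so LAB3 has no further overlaps.
LAB6 starts before LAB4 ends → LAB4 and LAB6 overlap.
LAB7 starts after LAB4 ends, so LAB4 has no further overlaps.
LAB7 starts exactly when LAB6 ends (back-to-back, no overlap), so LAB6 has no further overlaps.
LAB8 starts before LAB7 ends → LAB7 and LAB8 overlap.
LAB9 starts after LAB7 ends.
LAB9 starts after LAB8 ends.
Overlapping pairs: LAB2 & LAB3, LAB2 & LAB4, LAB4 & LAB6, LAB7 & LAB8 — 4 in total.

4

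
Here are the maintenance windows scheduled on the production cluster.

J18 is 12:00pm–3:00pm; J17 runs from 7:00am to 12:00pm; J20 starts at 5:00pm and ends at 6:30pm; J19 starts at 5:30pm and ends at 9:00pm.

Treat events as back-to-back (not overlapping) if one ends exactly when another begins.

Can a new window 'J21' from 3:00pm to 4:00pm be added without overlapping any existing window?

Yes — the slot is free

J17: ends 12:00pm at or before J21 starts 3:00pm → clear.
J18: ends 3:00pm at or before J21 starts 3:00pm → clear.
J20: starts 5:00pm at or after J21 ends 4:00pm → clear.
J19: starts 5:30pm at or after J21 ends 4:00pm → clear.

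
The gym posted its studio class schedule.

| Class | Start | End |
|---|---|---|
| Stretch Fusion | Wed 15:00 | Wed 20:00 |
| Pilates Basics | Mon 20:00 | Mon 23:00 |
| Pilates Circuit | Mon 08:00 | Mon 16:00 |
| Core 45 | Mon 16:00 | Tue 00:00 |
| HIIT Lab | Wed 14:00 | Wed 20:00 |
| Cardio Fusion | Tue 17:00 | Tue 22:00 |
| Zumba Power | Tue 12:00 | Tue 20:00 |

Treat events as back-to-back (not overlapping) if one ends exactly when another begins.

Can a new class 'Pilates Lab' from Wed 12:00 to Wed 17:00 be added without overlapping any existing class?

No — it overlaps HIIT Lab, Stretch Fusion

Pilates Circuit: ends Mon 16:00 at or before Pilates Lab starts Wed 12:00 → clear.
Core 45: ends Tue 00:00 at or before Pilates Lab starts Wed 12:00 → clear.
Pilates Basics: ends Mon 23:00 at or before Pilates Lab starts Wed 12:00 → clear.
Zumba Power: ends Tue 20:00 at or before Pilates Lab starts Wed 12:00 → clear.
Cardio Fusion: ends Tue 22:00 at or before Pilates Lab starts Wed 12:00 → clear.
HIIT Lab: starts Wed 14:00 before Pilates Lab ends Wed 17:00, and ends Wed 20:00 after Pilates Lab starts Wed 12:00 → overlap.
Stretch Fusion: starts Wed 15:00 before Pilates Lab ends Wed 17:00, and ends Wed 20:00 after Pilates Lab starts Wed 12:00 → overlap.
Pilates Lab overlaps HIIT Lab, Stretch Fusion.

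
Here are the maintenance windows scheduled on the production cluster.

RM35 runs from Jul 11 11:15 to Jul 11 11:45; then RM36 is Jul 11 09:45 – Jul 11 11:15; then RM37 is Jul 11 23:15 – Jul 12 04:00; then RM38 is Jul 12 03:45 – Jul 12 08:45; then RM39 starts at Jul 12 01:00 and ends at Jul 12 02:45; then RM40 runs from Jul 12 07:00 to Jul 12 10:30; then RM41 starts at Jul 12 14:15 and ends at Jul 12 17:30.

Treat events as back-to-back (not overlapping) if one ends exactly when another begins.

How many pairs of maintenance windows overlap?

Check each pair: they overlap iff neither finishes before the other starts.
Sorted by start: RM36, RM35, RM37, RM39, RM38, RM40, RM41.
RM35 starts exactly when RM36 ends (back-to-back, no overlap) — done with RM36.
RM37 starts after RM35 ends — done with RM35.
RM39 starts before RM37 ends → RM37 and RM39 overlap.
RM38 starts before RM37 ends → RM37 and RM38 overlap.
RM40 starts after RM37 ends — done with RM37.
RM38 starts after RM39 ends — done with RM39.
RM40 starts before RM38 ends → RM38 and RM40 overlap.
RM41 starts after RM38 ends.
RM41 starts after RM40 ends.
Overlapping pairs: RM37 & RM38, RM37 & RM39, RM38 & RM40 — 3 in total.

3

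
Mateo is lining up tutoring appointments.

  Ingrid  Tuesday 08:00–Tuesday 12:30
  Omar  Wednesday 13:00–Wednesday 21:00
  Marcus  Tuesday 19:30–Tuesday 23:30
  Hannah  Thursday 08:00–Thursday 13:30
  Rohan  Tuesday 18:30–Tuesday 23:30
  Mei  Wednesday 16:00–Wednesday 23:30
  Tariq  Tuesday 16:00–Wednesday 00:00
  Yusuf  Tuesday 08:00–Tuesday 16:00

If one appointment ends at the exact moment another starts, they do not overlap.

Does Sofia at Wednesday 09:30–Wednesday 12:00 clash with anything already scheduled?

No — it doesn't clash with anything

Ingrid: ends Tuesday 12:30 at or before Sofia starts Wednesday 09:30 → clear.
Yusuf: ends Tuesday 16:00 at or before Sofia starts Wednesday 09:30 → clear.
Tariq: ends Wednesday 00:00 at or before Sofia starts Wednesday 09:30 → clear.
Rohan: ends Tuesday 23:30 at or before Sofia starts Wednesday 09:30 → clear.
Marcus: ends Tuesday 23:30 at or before Sofia starts Wednesday 09:30 → clear.
Omar: starts Wednesday 13:00 at or after Sofia ends Wednesday 12:00 → clear.
Mei: starts Wednesday 16:00 at or after Sofia ends Wednesday 12:00 → clear.
Hannah: starts Thursday 08:00 at or after Sofia ends Wednesday 12:00 → clear.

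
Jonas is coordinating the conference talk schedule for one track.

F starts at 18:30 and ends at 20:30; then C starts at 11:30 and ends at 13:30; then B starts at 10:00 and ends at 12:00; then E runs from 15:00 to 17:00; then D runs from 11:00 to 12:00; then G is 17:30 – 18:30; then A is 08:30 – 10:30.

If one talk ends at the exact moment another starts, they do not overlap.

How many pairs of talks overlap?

4

Two intervals overlap when each starts before the other ends.
Sorted by start: A, B, D, C, E, G, F.
B starts before A ends → A and B overlap.
D starts after A ends — done with A.
D starts before B ends → B and D overlap.
C starts before B ends → B and C overlap.
E starts after B ends — done with B.
C starts before D ends → D and C overlap.
E starts after D ends — done with D.
E starts after C ends — done with C.
G starts after E ends — done with E.
F starts exactly when G ends (back-to-back, no overlap).
Overlapping pairs: A & B, B & C, B & D, C & D — 4 in total.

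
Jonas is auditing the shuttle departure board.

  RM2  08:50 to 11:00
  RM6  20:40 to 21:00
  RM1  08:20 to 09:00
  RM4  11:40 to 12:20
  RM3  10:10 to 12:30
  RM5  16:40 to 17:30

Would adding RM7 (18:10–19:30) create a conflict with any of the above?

RM1: ends 09:00 at or before RM7 starts 18:10 → clear.
RM2: ends 11:00 at or before RM7 starts 18:10 → clear.
RM3: ends 12:30 at or before RM7 starts 18:10 → clear.
RM4: ends 12:20 at or before RM7 starts 18:10 → clear.
RM5: ends 17:30 at or before RM7 starts 18:10 → clear.
RM6: starts 20:40 at or after RM7 ends 19:30 → clear.

No — it doesn't clash with anything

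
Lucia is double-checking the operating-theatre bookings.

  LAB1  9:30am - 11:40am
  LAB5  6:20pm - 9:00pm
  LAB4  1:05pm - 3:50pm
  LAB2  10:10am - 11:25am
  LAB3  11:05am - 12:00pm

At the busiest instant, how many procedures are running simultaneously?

3

Walk through starts and ends in time order (an end at T is processed before a start at T):
9:30am start LAB1 → 1
10:10am start LAB2 → 2
11:05am start LAB3 → 3
11:25am end LAB2 → 2
11:40am end LAB1 → 1
12:00pm end LAB3 → 0
1:05pm start LAB4 → 1
3:50pm end LAB4 → 0
6:20pm start LAB5 → 1
9:00pm end LAB5 → 0
Peak is 3, at 11:05am (LAB1, LAB2, LAB3).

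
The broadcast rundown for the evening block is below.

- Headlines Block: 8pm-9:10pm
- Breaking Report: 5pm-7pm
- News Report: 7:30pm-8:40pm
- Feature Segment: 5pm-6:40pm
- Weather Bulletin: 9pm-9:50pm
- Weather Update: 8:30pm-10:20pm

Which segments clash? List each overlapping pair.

Breaking Report & Feature Segment, Headlines Block & News Report, Headlines Block & Weather Bulletin, Headlines Block & Weather Update, News Report & Weather Update, Weather Bulletin & Weather Update

Sorted by start: Feature Segment, Breaking Report, News Report, Headlines Block, Weather Update, Weather Bulletin.
Breaking Report starts before Feature Segment ends → Feature Segment and Breaking Report overlap.
News Report starts after Feature Segment ends — done with Feature Segment.
News Report starts after Breaking Report ends — done with Breaking Report.
Headlines Block starts before News Report ends → News Report and Headlines Block overlap.
Weather Update starts before News Report ends → News Report and Weather Update overlap.
Weather Bulletin starts after News Report ends.
Weather Update starts before Headlines Block ends → Headlines Block and Weather Update overlap.
Weather Bulletin starts before Headlines Block ends → Headlines Block and Weather Bulletin overlap.
Weather Bulletin starts before Weather Update ends → Weather Update and Weather Bulletin overlap.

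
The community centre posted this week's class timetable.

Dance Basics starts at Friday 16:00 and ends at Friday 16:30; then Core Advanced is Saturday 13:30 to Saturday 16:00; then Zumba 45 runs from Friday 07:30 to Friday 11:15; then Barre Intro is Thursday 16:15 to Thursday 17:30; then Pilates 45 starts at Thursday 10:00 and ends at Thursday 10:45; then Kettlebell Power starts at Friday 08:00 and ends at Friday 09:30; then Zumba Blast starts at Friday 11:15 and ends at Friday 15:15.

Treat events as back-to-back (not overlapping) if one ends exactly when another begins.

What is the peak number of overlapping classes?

Walk through starts and ends in time order (an end at T is processed before a start at T):
Thursday 10:00 start Pilates 45 → 1
Thursday 10:45 end Pilates 45 → 0
Thursday 16:15 start Barre Intro → 1
Thursday 17:30 end Barre Intro → 0
Friday 07:30 start Zumba 45 → 1
Friday 08:00 start Kettlebell Power → 2
Friday 09:30 end Kettlebell Power → 1
Friday 11:15 end Zumba 45 → 0
Friday 11:15 start Zumba Blast → 1
Friday 15:15 end Zumba Blast → 0
Friday 16:00 start Dance Basics → 1
Friday 16:30 end Dance Basics → 0
Saturday 13:30 start Core Advanced → 1
Saturday 16:00 end Core Advanced → 0
Peak is 2, at Friday 08:00 (Kettlebell Power, Zumba 45).

2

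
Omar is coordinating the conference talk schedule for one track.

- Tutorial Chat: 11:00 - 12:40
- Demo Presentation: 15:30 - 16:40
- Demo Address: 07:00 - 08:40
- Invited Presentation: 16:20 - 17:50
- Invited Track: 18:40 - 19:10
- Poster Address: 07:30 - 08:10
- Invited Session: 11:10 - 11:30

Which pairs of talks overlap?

Sorted by start: Demo Address, Poster Address, Tutorial Chat, Invited Session, Demo Presentation, Invited Presentation, Invited Track.
Poster Address starts before Demo Address ends → Demo Address and Poster Address overlap.
Tutorial Chat starts after Demo Address ends, so nothing later overlaps Demo Address either.
Tutorial Chat starts after Poster Address ends, so nothing later overlaps Poster Address either.
Invited Session starts before Tutorial Chat ends → Tutorial Chat and Invited Session overlap.
Demo Presentation starts after Tutorial Chat ends, so nothing later overlaps Tutorial Chat either.
Demo Presentation starts after Invited Session ends, so nothing later overlaps Invited Session either.
Invited Presentation starts before Demo Presentation ends → Demo Presentation and Invited Presentation overlap.
Invited Track starts after Demo Presentation ends.
Invited Track starts after Invited Presentation ends.

Demo Address & Poster Address, Demo Presentation & Invited Presentation, Invited Session & Tutorial Chat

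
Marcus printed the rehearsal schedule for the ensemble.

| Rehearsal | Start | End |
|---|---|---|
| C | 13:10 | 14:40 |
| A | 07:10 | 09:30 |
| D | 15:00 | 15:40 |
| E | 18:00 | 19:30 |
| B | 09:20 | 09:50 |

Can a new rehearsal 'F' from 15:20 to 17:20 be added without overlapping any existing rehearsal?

No — it overlaps D

A: ends 09:30 at or before F starts 15:20 → clear.
B: ends 09:50 at or before F starts 15:20 → clear.
C: ends 14:40 at or before F starts 15:20 → clear.
D: starts 15:00 before F ends 17:20, and ends 15:40 after F starts 15:20 → overlap.
E: starts 18:00 at or after F ends 17:20 → clear.
F overlaps D.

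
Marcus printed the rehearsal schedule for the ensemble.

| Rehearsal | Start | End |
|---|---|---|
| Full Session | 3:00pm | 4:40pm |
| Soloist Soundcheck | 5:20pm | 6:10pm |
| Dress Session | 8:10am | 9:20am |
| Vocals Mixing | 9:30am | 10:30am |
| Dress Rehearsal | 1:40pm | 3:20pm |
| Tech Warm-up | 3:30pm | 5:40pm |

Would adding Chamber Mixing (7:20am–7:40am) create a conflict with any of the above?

Dress Session: starts 8:10am at or after Chamber Mixing ends 7:40am → clear.
Vocals Mixing: starts 9:30am at or after Chamber Mixing ends 7:40am → clear.
Dress Rehearsal: starts 1:40pm at or after Chamber Mixing ends 7:40am → clear.
Full Session: starts 3:00pm at or after Chamber Mixing ends 7:40am → clear.
Tech Warm-up: starts 3:30pm at or after Chamber Mixing ends 7:40am → clear.
Soloist Soundcheck: starts 5:20pm at or after Chamber Mixing ends 7:40am → clear.

No — it doesn't clash with anything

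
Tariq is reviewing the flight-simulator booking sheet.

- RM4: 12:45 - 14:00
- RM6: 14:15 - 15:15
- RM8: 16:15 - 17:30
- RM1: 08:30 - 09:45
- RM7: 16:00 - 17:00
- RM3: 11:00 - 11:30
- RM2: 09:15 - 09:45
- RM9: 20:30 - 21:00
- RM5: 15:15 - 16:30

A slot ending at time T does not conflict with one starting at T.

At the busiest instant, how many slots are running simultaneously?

3

Sweep the timeline, counting +1 at each start and −1 at each end (ends before starts at a tie):
08:30 start RM1 → 1
09:15 start RM2 → 2
09:45 end RM1 → 1
09:45 end RM2 → 0
11:00 start RM3 → 1
11:30 end RM3 → 0
12:45 start RM4 → 1
14:00 end RM4 → 0
14:15 start RM6 → 1
15:15 end RM6 → 0
15:15 start RM5 → 1
16:00 start RM7 → 2
16:15 start RM8 → 3
16:30 end RM5 → 2
17:00 end RM7 → 1
17:30 end RM8 → 0
20:30 start RM9 → 1
21:00 end RM9 → 0
Peak is 3, at 16:15 (RM5, RM7, RM8).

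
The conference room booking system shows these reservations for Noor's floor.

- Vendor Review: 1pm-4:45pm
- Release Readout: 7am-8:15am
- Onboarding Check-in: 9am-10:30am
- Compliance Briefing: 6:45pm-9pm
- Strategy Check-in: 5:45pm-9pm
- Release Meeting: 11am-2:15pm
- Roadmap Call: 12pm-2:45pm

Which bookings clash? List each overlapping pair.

Sorted by start: Release Readout, Onboarding Check-in, Release Meeting, Roadmap Call, Vendor Review, Strategy Check-in, Compliance Briefing.
Onboarding Check-in starts after Release Readout ends — done with Release Readout.
Release Meeting starts after Onboarding Check-in ends — done with Onboarding Check-in.
Roadmap Call starts before Release Meeting ends → Release Meeting and Roadmap Call overlap.
Vendor Review starts before Release Meeting ends → Release Meeting and Vendor Review overlap.
Strategy Check-in starts after Release Meeting ends — done with Release Meeting.
Vendor Review starts before Roadmap Call ends → Roadmap Call and Vendor Review overlap.
Strategy Check-in starts after Roadmap Call ends — done with Roadmap Call.
Strategy Check-in starts after Vendor Review ends — done with Vendor Review.
Compliance Briefing starts before Strategy Check-in ends → Strategy Check-in and Compliance Briefing overlap.

Compliance Briefing & Strategy Check-in, Release Meeting & Roadmap Call, Release Meeting & Vendor Review, Roadmap Call & Vendor Review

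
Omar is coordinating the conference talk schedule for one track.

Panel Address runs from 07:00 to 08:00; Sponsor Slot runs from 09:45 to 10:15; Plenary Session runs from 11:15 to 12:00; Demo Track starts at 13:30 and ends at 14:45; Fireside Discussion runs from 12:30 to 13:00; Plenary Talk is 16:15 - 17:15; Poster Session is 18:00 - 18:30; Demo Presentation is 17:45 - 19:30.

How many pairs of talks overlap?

Sorted by start: Panel Address, Sponsor Slot, Plenary Session, Fireside Discussion, Demo Track, Plenary Talk, Demo Presentation, Poster Session.
Sponsor Slot starts after Panel Address ends; Panel Address is clear from here.
Plenary Session starts after Sponsor Slot ends; Sponsor Slot is clear from here.
Fireside Discussion starts after Plenary Session ends; Plenary Session is clear from here.
Demo Track starts after Fireside Discussion ends; Fireside Discussion is clear from here.
Plenary Talk starts after Demo Track ends; Demo Track is clear from here.
Demo Presentation starts after Plenary Talk ends; Plenary Talk is clear from here.
Poster Session starts before Demo Presentation ends → Demo Presentation and Poster Session overlap.
Overlapping pairs: Demo Presentation & Poster Session — 1 in total.

1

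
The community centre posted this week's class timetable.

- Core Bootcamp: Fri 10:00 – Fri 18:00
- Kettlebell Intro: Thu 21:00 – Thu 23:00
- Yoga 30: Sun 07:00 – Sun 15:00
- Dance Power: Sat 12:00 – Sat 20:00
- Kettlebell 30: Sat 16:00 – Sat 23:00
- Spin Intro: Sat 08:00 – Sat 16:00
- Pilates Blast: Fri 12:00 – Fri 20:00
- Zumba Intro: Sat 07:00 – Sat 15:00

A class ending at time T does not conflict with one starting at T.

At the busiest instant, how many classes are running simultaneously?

3

Walk through starts and ends in time order (an end at T is processed before a start at T):
Thu 21:00 start Kettlebell Intro → 1
Thu 23:00 end Kettlebell Intro → 0
Fri 10:00 start Core Bootcamp → 1
Fri 12:00 start Pilates Blast → 2
Fri 18:00 end Core Bootcamp → 1
Fri 20:00 end Pilates Blast → 0
Sat 07:00 start Zumba Intro → 1
Sat 08:00 start Spin Intro → 2
Sat 12:00 start Dance Power → 3
Sat 15:00 end Zumba Intro → 2
Sat 16:00 end Spin Intro → 1
Sat 16:00 start Kettlebell 30 → 2
Sat 20:00 end Dance Power → 1
Sat 23:00 end Kettlebell 30 → 0
Sun 07:00 start Yoga 30 → 1
Sun 15:00 end Yoga 30 → 0
Peak is 3, at Sat 12:00 (Dance Power, Spin Intro, Zumba Intro).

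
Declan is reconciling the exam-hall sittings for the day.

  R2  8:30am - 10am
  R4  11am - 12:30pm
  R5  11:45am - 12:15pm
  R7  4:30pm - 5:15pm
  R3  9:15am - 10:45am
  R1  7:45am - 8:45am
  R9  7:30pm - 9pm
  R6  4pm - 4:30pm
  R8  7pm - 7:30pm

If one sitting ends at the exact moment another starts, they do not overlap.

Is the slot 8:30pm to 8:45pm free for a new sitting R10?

No — it overlaps R9

R1: ends 8:45am at or before R10 starts 8:30pm → clear.
R2: ends 10am at or before R10 starts 8:30pm → clear.
R3: ends 10:45am at or before R10 starts 8:30pm → clear.
R4: ends 12:30pm at or before R10 starts 8:30pm → clear.
R5: ends 12:15pm at or before R10 starts 8:30pm → clear.
R6: ends 4:30pm at or before R10 starts 8:30pm → clear.
R7: ends 5:15pm at or before R10 starts 8:30pm → clear.
R8: ends 7:30pm at or before R10 starts 8:30pm → clear.
R9: starts 7:30pm before R10 ends 8:45pm, and ends 9pm after R10 starts 8:30pm → overlap.
R10 overlaps R9.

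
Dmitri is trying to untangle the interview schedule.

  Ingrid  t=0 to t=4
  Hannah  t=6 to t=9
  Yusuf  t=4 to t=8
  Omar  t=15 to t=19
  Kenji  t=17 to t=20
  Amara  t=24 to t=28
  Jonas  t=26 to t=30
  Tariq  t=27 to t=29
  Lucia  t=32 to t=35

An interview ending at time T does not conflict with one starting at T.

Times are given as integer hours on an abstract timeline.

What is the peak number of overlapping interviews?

Sort all start/end points and keep a running count:
t=0 start Ingrid → 1
t=4 end Ingrid → 0
t=4 start Yusuf → 1
t=6 start Hannah → 2
t=8 end Yusuf → 1
t=9 end Hannah → 0
t=15 start Omar → 1
t=17 start Kenji → 2
t=19 end Omar → 1
t=20 end Kenji → 0
t=24 start Amara → 1
t=26 start Jonas → 2
t=27 start Tariq → 3
t=28 end Amara → 2
t=29 end Tariq → 1
t=30 end Jonas → 0
t=32 start Lucia → 1
t=35 end Lucia → 0
Peak is 3, at t=27 (Amara, Jonas, Tariq).

3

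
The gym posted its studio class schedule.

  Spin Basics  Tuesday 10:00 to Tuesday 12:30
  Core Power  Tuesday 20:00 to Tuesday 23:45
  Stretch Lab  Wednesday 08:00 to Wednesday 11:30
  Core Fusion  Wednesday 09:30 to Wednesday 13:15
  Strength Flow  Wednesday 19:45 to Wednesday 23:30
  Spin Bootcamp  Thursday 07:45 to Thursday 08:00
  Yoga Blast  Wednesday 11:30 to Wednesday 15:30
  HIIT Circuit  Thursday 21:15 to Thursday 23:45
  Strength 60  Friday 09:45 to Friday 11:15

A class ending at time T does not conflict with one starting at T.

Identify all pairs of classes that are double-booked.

Two intervals overlap when each starts before the other ends.
Sorted by start: Spin Basics, Core Power, Stretch Lab, Core Fusion, Yoga Blast, Strength Flow, Spin Bootcamp, HIIT Circuit, Strength 60.
Core Power starts after Spin Basics ends, so nothing later overlaps Spin Basics either.
Stretch Lab starts after Core Power ends, so nothing later overlaps Core Power either.
Core Fusion starts before Stretch Lab ends → Stretch Lab and Core Fusion overlap.
Yoga Blast starts exactly when Stretch Lab ends (back-to-back, no overlap), so nothing later overlaps Stretch Lab either.
Yoga Blast starts before Core Fusion ends → Core Fusion and Yoga Blast overlap.
Strength Flow starts after Core Fusion ends, so nothing later overlaps Core Fusion either.
Strength Flow starts after Yoga Blast ends, so nothing later overlaps Yoga Blast either.
Spin Bootcamp starts after Strength Flow ends, so nothing later overlaps Strength Flow either.
HIIT Circuit starts after Spin Bootcamp ends, so nothing later overlaps Spin Bootcamp either.
Strength 60 starts after HIIT Circuit ends.

Core Fusion & Stretch Lab, Core Fusion & Yoga Blast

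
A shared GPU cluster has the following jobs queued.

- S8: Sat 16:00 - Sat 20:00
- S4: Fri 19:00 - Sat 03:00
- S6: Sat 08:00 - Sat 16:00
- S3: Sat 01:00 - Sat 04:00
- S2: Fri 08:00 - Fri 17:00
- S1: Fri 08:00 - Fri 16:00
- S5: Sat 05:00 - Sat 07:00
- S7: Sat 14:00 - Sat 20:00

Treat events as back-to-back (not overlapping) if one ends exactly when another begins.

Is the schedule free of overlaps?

No

Sorted by start: S1, S2, S4, S3, S5, S6, S7, S8.
S2 starts before S1 ends → S1 and S2 overlap.
That's a conflict, so the schedule is not conflict-free.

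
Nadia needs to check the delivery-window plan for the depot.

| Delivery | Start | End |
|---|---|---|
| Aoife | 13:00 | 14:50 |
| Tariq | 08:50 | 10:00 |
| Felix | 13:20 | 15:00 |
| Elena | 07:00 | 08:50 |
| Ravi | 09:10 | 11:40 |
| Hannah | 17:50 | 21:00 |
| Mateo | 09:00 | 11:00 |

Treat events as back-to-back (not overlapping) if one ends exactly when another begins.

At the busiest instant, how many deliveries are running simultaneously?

3

Sweep the timeline, counting +1 at each start and −1 at each end (ends before starts at a tie):
07:00 start Elena → 1
08:50 end Elena → 0
08:50 start Tariq → 1
09:00 start Mateo → 2
09:10 start Ravi → 3
10:00 end Tariq → 2
11:00 end Mateo → 1
11:40 end Ravi → 0
13:00 start Aoife → 1
13:20 start Felix → 2
14:50 end Aoife → 1
15:00 end Felix → 0
17:50 start Hannah → 1
21:00 end Hannah → 0
Peak is 3, at 09:10 (Mateo, Ravi, Tariq).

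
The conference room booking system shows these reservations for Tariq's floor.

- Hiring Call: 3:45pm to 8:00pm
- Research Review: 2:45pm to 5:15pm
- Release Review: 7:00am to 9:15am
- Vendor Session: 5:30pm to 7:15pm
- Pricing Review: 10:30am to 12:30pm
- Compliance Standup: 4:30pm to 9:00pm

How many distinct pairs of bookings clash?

5

Sorted by start: Release Review, Pricing Review, Research Review, Hiring Call, Compliance Standup, Vendor Session.
Pricing Review starts after Release Review ends, so nothing later overlaps Release Review either.
Research Review starts after Pricing Review ends, so nothing later overlaps Pricing Review either.
Hiring Call starts before Research Review ends → Research Review and Hiring Call overlap.
Compliance Standup starts before Research Review ends → Research Review and Compliance Standup overlap.
Vendor Session starts after Research Review ends.
Compliance Standup starts before Hiring Call ends → Hiring Call and Compliance Standup overlap.
Vendor Session starts before Hiring Call ends → Hiring Call and Vendor Session overlap.
Vendor Session starts before Compliance Standup ends → Compliance Standup and Vendor Session overlap.
Overlapping pairs: Compliance Standup & Hiring Call, Compliance Standup & Research Review, Compliance Standup & Vendor Session, Hiring Call & Research Review, Hiring Call & Vendor Session — 5 in total.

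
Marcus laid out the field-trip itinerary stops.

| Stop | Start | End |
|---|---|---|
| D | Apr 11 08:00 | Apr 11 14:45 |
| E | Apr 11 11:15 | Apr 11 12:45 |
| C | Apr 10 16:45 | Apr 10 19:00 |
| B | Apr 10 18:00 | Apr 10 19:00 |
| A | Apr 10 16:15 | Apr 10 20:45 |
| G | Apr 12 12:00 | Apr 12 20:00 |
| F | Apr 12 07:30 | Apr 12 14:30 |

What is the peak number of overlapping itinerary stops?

3

Sweep the timeline, counting +1 at each start and −1 at each end (ends before starts at a tie):
Apr 10 16:15 start A → 1
Apr 10 16:45 start C → 2
Apr 10 18:00 start B → 3
Apr 10 19:00 end B → 2
Apr 10 19:00 end C → 1
Apr 10 20:45 end A → 0
Apr 11 08:00 start D → 1
Apr 11 11:15 start E → 2
Apr 11 12:45 end E → 1
Apr 11 14:45 end D → 0
Apr 12 07:30 start F → 1
Apr 12 12:00 start G → 2
Apr 12 14:30 end F → 1
Apr 12 20:00 end G → 0
Peak is 3, at Apr 10 18:00 (A, B, C).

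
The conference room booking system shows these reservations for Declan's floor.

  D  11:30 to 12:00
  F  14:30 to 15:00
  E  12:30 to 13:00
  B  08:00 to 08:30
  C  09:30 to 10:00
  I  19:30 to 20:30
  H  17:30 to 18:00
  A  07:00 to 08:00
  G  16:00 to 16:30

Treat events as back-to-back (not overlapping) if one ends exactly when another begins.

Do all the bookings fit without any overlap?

Sorted by start: A, B, C, D, E, F, G, H, I.
B starts exactly when A ends (back-to-back, no overlap); A is clear from here.
C starts after B ends; B is clear from here.
D starts after C ends; C is clear from here.
E starts after D ends; D is clear from here.
F starts after E ends; E is clear from here.
G starts after F ends; F is clear from here.
H starts after G ends; G is clear from here.
I starts after H ends.
Every pair is clear; the schedule has no overlaps.

Yes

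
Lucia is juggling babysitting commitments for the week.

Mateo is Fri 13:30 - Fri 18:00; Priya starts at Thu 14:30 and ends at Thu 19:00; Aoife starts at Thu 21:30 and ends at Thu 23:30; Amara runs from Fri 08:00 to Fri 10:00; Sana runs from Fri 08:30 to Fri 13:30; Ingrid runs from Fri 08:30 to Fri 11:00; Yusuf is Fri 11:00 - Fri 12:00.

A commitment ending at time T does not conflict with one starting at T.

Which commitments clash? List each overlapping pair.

Sorted by start: Priya, Aoife, Amara, Sana, Ingrid, Yusuf, Mateo.
Aoife starts after Priya ends; Priya is clear from here.
Amara starts after Aoife ends; Aoife is clear from here.
Sana starts before Amara ends → Amara and Sana overlap.
Ingrid starts before Amara ends → Amara and Ingrid overlap.
Yusuf starts after Amara ends; Amara is clear from here.
Ingrid starts before Sana ends → Sana and Ingrid overlap.
Yusuf starts before Sana ends → Sana and Yusuf overlap.
Mateo starts exactly when Sana ends (back-to-back, no overlap).
Yusuf starts exactly when Ingrid ends (back-to-back, no overlap); Ingrid is clear from here.
Mateo starts after Yusuf ends.

Amara & Ingrid, Amara & Sana, Ingrid & Sana, Sana & Yusuf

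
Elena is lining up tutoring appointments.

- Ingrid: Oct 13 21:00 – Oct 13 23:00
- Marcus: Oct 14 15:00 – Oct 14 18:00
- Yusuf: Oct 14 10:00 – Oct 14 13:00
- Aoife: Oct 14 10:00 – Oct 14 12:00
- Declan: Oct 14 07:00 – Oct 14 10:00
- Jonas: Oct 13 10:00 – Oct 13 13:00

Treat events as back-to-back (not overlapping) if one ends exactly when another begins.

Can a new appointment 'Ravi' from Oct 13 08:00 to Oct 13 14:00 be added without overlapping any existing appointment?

Jonas: starts Oct 13 10:00 before Ravi ends Oct 13 14:00, and ends Oct 13 13:00 after Ravi starts Oct 13 08:00 → overlap.
Ingrid: starts Oct 13 21:00 at or after Ravi ends Oct 13 14:00 → clear.
Declan: starts Oct 14 07:00 at or after Ravi ends Oct 13 14:00 → clear.
Aoife: starts Oct 14 10:00 at or after Ravi ends Oct 13 14:00 → clear.
Yusuf: starts Oct 14 10:00 at or after Ravi ends Oct 13 14:00 → clear.
Marcus: starts Oct 14 15:00 at or after Ravi ends Oct 13 14:00 → clear.
Ravi overlaps Jonas.

No — it overlaps Jonas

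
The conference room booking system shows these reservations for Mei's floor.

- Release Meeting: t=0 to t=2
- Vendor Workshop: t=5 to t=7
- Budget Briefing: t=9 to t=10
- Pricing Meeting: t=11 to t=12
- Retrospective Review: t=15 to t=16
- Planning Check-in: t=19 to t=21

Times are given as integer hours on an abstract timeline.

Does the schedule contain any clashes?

Sorted by start: Release Meeting, Vendor Workshop, Budget Briefing, Pricing Meeting, Retrospective Review, Planning Check-in.
Vendor Workshop starts after Release Meeting ends — done with Release Meeting.
Budget Briefing starts after Vendor Workshop ends — done with Vendor Workshop.
Pricing Meeting starts after Budget Briefing ends — done with Budget Briefing.
Retrospective Review starts after Pricing Meeting ends — done with Pricing Meeting.
Planning Check-in starts after Retrospective Review ends.
Every pair is clear; the schedule has no overlaps.

No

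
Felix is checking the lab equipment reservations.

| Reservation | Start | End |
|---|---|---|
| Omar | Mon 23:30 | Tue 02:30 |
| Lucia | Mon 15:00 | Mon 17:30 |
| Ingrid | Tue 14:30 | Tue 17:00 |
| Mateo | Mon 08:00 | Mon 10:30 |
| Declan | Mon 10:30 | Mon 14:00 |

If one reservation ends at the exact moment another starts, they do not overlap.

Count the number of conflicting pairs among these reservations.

0

Sorted by start: Mateo, Declan, Lucia, Omar, Ingrid.
Declan starts exactly when Mateo ends (back-to-back, no overlap), so nothing later overlaps Mateo either.
Lucia starts after Declan ends, so nothing later overlaps Declan either.
Omar starts after Lucia ends, so nothing later overlaps Lucia either.
Ingrid starts after Omar ends.
No pair overlaps.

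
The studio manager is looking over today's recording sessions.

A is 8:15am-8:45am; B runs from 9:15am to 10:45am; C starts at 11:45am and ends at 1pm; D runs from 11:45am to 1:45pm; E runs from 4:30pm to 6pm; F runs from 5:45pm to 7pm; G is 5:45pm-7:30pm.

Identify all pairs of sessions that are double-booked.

Two intervals overlap when each starts before the other ends.
Sorted by start: A, B, C, D, E, F, G.
B starts after A ends — done with A.
C starts after B ends — done with B.
D starts before C ends → C and D overlap.
E starts after C ends — done with C.
E starts after D ends — done with D.
F starts before E ends → E and F overlap.
G starts before E ends → E and G overlap.
G starts before F ends → F and G overlap.

C & D, E & F, E & G, F & G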